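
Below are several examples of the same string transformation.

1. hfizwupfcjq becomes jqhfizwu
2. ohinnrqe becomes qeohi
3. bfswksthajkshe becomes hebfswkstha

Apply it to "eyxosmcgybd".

What's happening: move the last 2 characters to the front (rotate right by 2), then delete the last 3 characters.
For "eyxosmcgybd", step one produces "bdeyxosmcgy"; step two turns that into "bdeyxosm".

bdeyxosm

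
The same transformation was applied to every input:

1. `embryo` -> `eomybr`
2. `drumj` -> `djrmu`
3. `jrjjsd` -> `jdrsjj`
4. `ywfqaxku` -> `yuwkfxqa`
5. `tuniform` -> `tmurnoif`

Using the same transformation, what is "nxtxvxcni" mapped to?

The transformation: take characters alternately from the front and the back (1st, last, 2nd, 2nd-last, ...).
"nxtxvxcni" → "nixntcxxv".

nixntcxxv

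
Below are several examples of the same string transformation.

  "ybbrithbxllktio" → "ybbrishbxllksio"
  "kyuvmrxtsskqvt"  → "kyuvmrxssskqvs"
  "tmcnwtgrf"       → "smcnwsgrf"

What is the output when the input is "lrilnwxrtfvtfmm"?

lrilnwxrsfvsfmm

Each output is the input with this applied: replace every "t" with "s".
"lrilnwxrtfvtfmm" → "lrilnwxrsfvsfmm".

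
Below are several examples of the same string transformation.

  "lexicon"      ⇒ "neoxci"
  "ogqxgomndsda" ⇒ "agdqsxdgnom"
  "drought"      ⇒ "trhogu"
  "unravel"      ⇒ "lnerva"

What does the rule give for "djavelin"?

The transformation: take characters alternately from the front and the back (1st, last, 2nd, 2nd-last, ...), then delete the first character.
Starting from "djavelin": after the first operation, "dnjialve"; after the second, "njialve".

njialve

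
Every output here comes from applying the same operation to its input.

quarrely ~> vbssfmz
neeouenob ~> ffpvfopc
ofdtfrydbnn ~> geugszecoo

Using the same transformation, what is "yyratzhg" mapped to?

zsbuaih

The pattern: delete the first character, then shift every letter 1 place forward in the alphabet (wrapping around).
"yyratzhg" → "yratzhg" → "zsbuaih".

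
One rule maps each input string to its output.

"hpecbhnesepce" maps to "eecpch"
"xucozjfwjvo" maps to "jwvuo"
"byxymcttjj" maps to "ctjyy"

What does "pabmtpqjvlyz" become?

Rule — keep every other character starting from the second (positions 2nd, 4th, 6th, ...), then move the last 3 characters to the front (rotate right by 3).
Working it through for "pabmtpqjvlyz": intermediate "ampjlz", final "jlzamp".

jlzamp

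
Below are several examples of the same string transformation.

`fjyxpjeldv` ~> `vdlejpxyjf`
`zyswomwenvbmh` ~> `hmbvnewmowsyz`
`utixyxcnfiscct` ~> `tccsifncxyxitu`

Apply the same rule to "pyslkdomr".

rmodklsyp

Rule — reverse the string.
So "pyslkdomr" becomes "rmodklsyp".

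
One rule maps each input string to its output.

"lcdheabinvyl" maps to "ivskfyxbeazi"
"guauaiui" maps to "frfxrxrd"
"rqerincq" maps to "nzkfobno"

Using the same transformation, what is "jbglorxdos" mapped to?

Rule — shift every letter 3 places backward in the alphabet (wrapping around), then reverse the string.
Applying both steps to "jbglorxdos": "gydiloualp", then "plauolidyg".
(Check on "rqerincq": → "onbofkzn" → "nzkfobno" ✓)

plauolidyg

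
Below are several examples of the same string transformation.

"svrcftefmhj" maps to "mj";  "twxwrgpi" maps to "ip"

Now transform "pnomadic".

Looking at the pairs, the operation is to swap each adjacent pair of characters (1↔2, 3↔4, ...), then keep only the last 2 characters.
For "pnomadic", step one produces "npmodaci"; step two turns that into "ci".

ci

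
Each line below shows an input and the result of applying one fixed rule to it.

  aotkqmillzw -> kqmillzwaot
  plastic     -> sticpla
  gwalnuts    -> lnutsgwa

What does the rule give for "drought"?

ughtdro

Each output is the input with this applied: move the first 3 characters to the end (rotate left by 3).
"drought" → "ughtdro".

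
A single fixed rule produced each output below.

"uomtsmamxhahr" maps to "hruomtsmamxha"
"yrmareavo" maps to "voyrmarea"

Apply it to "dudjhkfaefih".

ihdudjhkfaef

In each case the input is transformed by: move the last 2 characters to the front (rotate right by 2).
Applying that to "dudjhkfaefih" gives "ihdudjhkfaef".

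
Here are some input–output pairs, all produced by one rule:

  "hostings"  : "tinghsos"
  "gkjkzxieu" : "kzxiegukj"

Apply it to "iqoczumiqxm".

The pattern: swap the first and last characters, then move the first 3 characters to the end (rotate left by 3).
Working it through for "iqoczumiqxm": intermediate "mqoczumiqxi", final "czumiqximqo".

czumiqximqo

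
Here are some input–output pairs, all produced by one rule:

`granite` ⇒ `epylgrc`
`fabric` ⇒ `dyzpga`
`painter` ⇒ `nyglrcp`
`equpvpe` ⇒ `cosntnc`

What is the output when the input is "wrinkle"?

Looking at the pairs, the operation is to shift every letter 2 places backward in the alphabet (wrapping around).
For "wrinkle" the result is "upglijc".

upglijc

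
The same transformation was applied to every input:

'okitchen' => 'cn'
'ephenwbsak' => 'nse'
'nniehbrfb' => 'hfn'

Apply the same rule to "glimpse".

pg

In each case the input is transformed by: move the first 2 characters to the end (rotate left by 2), then keep one character in every 3, starting at position 3 (positions 3rd, 6th, 9th, ...).
For "glimpse", step one produces "impsegl"; step two turns that into "pg".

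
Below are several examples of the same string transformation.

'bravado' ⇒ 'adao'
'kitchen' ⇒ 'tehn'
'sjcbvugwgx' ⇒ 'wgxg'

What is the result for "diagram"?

aarm

Looking at the pairs, the operation is to swap each adjacent pair of characters (1↔2, 3↔4, ...), then keep only the last 4 characters.
For "diagram", step one produces "idgaarm"; step two turns that into "aarm".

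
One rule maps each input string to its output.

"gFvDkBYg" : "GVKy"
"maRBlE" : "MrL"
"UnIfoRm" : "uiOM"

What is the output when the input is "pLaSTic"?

The transformation: keep every other character starting from the first (positions 1st, 3rd, 5th, ...), then flip the case of every letter.
Applying both steps to "pLaSTic": "paTc", then "PAtC".

PAtC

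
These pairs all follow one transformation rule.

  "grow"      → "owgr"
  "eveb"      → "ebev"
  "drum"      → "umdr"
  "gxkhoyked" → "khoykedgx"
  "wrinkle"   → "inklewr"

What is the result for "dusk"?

skdu

Rule — move the first 2 characters to the end (rotate left by 2).
"dusk" → "skdu".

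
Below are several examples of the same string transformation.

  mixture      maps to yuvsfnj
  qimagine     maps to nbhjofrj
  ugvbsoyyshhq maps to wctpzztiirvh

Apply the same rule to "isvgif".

whjgjt

Each output is the input with this applied: shift every letter 1 place forward in the alphabet (wrapping around), then move the first 2 characters to the end (rotate left by 2).
Applying both steps to "isvgif": "jtwhjg", then "whjgjt".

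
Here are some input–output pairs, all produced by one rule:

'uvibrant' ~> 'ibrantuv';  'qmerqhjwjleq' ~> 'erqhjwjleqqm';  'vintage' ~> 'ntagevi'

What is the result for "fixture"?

xturefi

What's happening: move the first 2 characters to the end (rotate left by 2).
Doing the same to "fixture": "xturefi".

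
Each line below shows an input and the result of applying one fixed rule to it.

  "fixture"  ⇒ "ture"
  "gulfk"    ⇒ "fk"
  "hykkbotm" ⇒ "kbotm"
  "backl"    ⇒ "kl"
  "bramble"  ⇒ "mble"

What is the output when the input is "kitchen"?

Looking at the pairs, the operation is to delete the first 3 characters.
"kitchen" → "chen".

chen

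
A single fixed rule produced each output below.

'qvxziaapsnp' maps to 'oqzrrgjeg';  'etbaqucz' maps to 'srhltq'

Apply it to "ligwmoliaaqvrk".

The rule is to shift every letter 9 places backward in the alphabet (wrapping around), then delete the first 2 characters.
On "ligwmoliaaqvrk": the first step gives "czxndfczrrhmib", and the second then gives "xndfczrrhmib".

xndfczrrhmib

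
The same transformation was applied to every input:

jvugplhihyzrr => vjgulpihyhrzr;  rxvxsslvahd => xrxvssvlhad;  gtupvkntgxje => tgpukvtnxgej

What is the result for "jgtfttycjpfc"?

gjftttcypjcf

The transformation: swap each adjacent pair of characters (1↔2, 3↔4, ...).
For "jgtfttycjpfc" the result is "gjftttcypjcf".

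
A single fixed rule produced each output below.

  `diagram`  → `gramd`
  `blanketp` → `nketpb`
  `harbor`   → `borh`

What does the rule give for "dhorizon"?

rizond

Looking at the pairs, the operation is to move the first character to the end, then delete the first 2 characters.
"dhorizon" → "rizond".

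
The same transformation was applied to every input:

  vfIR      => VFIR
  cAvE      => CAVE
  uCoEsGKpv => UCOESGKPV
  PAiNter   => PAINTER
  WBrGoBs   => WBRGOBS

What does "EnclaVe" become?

The pattern: convert every letter to uppercase.
On "EnclaVe" that produces "ENCLAVE".

ENCLAVE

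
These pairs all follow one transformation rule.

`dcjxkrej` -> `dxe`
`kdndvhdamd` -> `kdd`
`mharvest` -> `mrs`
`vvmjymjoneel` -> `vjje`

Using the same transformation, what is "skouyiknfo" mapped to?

Rule — delete the last character, then keep one character in every 3, starting at position 1 (positions 1st, 4th, 7th, ...).
For "skouyiknfo", step one produces "skouyiknf"; step two turns that into "suk".

suk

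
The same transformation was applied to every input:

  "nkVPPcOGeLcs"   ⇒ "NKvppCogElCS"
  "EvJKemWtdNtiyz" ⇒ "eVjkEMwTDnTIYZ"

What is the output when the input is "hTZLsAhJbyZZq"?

HtzlSaHjBYzzQ

In each case the input is transformed by: flip the case of every letter.
For "hTZLsAhJbyZZq" the result is "HtzlSaHjBYzzQ".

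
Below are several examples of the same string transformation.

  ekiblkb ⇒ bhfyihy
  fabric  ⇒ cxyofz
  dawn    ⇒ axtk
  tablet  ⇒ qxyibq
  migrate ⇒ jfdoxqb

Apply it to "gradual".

The pattern: shift every letter 3 places backward in the alphabet (wrapping around).
For "gradual" the result is "doxarxi".

doxarxi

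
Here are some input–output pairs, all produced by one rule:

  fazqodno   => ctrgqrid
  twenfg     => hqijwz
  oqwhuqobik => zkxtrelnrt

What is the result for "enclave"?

What's happening: move the first 2 characters to the end (rotate left by 2), then shift every letter 3 places forward in the alphabet (wrapping around).
For "enclave", step one produces "claveen"; step two turns that into "fodyhhq".

fodyhhq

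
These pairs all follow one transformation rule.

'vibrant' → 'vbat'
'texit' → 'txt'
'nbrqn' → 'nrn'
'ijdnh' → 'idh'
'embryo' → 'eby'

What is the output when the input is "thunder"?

tudr

Looking at the pairs, the operation is to keep every other character starting from the first (positions 1st, 3rd, 5th, ...).
So "thunder" becomes "tudr".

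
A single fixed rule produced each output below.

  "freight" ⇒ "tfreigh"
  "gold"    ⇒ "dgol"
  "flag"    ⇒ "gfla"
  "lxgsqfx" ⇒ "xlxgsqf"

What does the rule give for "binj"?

The rule is to move the last character to the front.
"binj" → "jbin".

jbin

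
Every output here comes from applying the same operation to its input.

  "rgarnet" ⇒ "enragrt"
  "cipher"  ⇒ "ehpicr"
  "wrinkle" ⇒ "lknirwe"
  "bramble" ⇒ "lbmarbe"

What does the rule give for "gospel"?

epsogl

What's happening: move the last character to the front, then reverse the string.
"gospel" → "lgospe" → "epsogl".
(Check on "cipher": → "rciphe" → "ehpicr" ✓)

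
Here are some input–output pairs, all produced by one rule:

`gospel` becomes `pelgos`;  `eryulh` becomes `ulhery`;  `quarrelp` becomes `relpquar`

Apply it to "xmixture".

turexmix

In each case the input is transformed by: swap the front and back halves of the string.
"xmixture" → "turexmix".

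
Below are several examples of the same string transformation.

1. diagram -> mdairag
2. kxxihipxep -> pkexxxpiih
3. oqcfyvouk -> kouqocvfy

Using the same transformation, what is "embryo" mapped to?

oeymrb

What's happening: take characters alternately from the front and the back (1st, last, 2nd, 2nd-last, ...), then swap each adjacent pair of characters (1↔2, 3↔4, ...).
For "embryo", step one produces "eomybr"; step two turns that into "oeymrb".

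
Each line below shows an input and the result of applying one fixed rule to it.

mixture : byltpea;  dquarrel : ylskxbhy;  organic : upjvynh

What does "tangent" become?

luaahun

Each output is the input with this applied: shift every letter 7 places forward in the alphabet (wrapping around), then move the last 3 characters to the front (rotate right by 3).
Applying that to "tangent" gives "luaahun".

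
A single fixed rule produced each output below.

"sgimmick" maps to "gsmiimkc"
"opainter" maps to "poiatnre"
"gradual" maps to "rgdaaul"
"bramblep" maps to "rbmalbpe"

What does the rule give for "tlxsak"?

ltsxka

The transformation: swap each adjacent pair of characters (1↔2, 3↔4, ...).
On "tlxsak" that produces "ltsxka".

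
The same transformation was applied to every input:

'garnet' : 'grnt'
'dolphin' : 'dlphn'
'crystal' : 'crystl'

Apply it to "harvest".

The transformation: remove every vowel.
Applying that to "harvest" gives "hrvst".

hrvst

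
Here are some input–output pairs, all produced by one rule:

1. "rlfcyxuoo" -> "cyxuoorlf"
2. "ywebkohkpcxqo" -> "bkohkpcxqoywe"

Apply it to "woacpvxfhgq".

The transformation: move the first 3 characters to the end (rotate left by 3).
Doing the same to "woacpvxfhgq": "cpvxfhgqwoa".

cpvxfhgqwoa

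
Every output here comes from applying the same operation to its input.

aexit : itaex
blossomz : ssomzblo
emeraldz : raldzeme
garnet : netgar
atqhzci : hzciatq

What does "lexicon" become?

Rule — move the first 3 characters to the end (rotate left by 3).
Doing the same to "lexicon": "iconlex".

iconlex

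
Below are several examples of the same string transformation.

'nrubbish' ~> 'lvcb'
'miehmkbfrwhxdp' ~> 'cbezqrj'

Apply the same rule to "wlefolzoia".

fzfiu

The transformation: shift every letter 6 places backward in the alphabet (wrapping around), then keep every other character starting from the second (positions 2nd, 4th, 6th, ...).
For "wlefolzoia", step one produces "qfyzifticu"; step two turns that into "fzfiu".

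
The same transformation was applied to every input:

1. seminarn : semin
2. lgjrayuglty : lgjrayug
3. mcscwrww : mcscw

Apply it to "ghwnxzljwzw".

ghwnxzlj

Each output is the input with this applied: delete the last 3 characters.
For "ghwnxzljwzw" the result is "ghwnxzlj".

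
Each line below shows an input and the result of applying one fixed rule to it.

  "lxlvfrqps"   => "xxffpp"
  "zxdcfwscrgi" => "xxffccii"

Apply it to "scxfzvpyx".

Rule — keep one character in every 3, starting at position 2 (positions 2nd, 5th, 8th, ...), then double every character.
Starting from "scxfzvpyx": after the first operation, "czy"; after the second, "cczzyy".

cczzyy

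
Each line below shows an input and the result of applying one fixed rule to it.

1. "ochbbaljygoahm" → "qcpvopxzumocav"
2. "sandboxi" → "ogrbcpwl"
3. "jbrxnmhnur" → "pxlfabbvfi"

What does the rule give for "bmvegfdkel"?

apsjtuyrzs

The rule is to swap each adjacent pair of characters (1↔2, 3↔4, ...), then shift every letter 12 places backward in the alphabet (wrapping around).
For "bmvegfdkel", step one produces "mbevfgkdle"; step two turns that into "apsjtuyrzs".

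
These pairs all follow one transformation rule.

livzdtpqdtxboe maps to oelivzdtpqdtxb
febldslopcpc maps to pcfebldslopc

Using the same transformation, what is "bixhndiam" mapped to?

ambixhndi

The pattern: move the last 2 characters to the front (rotate right by 2).
Doing the same to "bixhndiam": "ambixhndi".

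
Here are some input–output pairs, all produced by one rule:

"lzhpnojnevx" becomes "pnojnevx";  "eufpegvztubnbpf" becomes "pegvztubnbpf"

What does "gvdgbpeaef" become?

Each output is the input with this applied: delete the first 3 characters.
"gvdgbpeaef" → "gbpeaef".

gbpeaef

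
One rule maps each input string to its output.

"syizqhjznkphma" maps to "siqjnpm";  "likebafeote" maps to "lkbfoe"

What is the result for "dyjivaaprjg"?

djvarg

Each output is the input with this applied: keep every other character starting from the first (positions 1st, 3rd, 5th, ...).
"dyjivaaprjg" → "djvarg".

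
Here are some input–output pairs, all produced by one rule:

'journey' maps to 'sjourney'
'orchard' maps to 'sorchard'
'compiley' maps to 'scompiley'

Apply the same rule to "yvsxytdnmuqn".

syvsxytdnmuqn

What's happening: prepend "s".
So "yvsxytdnmuqn" becomes "syvsxytdnmuqn".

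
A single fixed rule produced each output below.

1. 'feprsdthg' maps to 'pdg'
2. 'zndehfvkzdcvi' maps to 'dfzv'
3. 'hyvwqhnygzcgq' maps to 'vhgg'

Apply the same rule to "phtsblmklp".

tll

What's happening: keep one character in every 3, starting at position 3 (positions 3rd, 6th, 9th, ...).
So "phtsblmklp" becomes "tll".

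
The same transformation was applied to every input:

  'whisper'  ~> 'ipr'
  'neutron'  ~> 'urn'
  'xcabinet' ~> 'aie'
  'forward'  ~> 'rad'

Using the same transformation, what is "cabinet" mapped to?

bnt

Looking at the pairs, the operation is to delete the first 2 characters, then keep every other character starting from the first (positions 1st, 3rd, 5th, ...).
"cabinet" → "binet" → "bnt".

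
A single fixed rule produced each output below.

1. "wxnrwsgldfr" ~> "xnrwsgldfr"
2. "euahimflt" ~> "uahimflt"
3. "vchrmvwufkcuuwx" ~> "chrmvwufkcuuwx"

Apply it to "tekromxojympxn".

Each output is the input with this applied: delete the first character.
For "tekromxojympxn" the result is "ekromxojympxn".

ekromxojympxn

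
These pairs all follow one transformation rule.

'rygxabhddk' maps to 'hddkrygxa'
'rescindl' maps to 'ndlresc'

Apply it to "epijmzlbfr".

The transformation: swap the front and back halves of the string, then delete the first character.
"epijmzlbfr" → "zlbfrepijm" → "lbfrepijm".

lbfrepijm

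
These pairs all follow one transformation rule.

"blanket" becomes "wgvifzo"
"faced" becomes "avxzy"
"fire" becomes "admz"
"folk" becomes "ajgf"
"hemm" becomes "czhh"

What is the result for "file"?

Rule — shift every letter 5 places backward in the alphabet (wrapping around).
Doing the same to "file": "adgz".

adgz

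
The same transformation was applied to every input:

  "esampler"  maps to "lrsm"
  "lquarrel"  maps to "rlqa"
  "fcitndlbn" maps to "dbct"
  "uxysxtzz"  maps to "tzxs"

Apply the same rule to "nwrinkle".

kewi

The transformation: keep every other character starting from the second (positions 2nd, 4th, 6th, ...), then swap the front and back halves of the string.
So "nwrinkle" becomes "kewi".
(Check on "esampler": → "smlr" → "lrsm" ✓)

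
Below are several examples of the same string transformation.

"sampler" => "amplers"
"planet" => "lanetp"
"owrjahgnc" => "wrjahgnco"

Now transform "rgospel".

The pattern: move the first character to the end.
Doing the same to "rgospel": "gospelr".

gospelr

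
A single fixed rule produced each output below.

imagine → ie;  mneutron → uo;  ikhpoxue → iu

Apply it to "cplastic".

Looking at the pairs, the operation is to keep one character in every 3, starting at position 1 (positions 1st, 4th, 7th, ...), then keep only the vowels.
On "cplastic": the first step gives "cai", and the second then gives "ai".

ai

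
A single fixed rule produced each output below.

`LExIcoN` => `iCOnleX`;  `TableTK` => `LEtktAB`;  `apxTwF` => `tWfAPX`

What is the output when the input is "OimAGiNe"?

agInEoIM

The transformation: move the first 3 characters to the end (rotate left by 3), then flip the case of every letter.
Starting from "OimAGiNe": after the first operation, "AGiNeOim"; after the second, "agInEoIM".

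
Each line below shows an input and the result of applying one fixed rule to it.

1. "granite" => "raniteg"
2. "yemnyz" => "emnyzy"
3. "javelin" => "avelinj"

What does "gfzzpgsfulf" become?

fzzpgsfulfg

In each case the input is transformed by: move the first character to the end.
For "gfzzpgsfulf" the result is "fzzpgsfulfg".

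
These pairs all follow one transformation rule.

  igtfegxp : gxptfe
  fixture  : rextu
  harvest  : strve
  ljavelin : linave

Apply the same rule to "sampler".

Looking at the pairs, the operation is to delete the first 2 characters, then move the first 3 characters to the end (rotate left by 3).
Starting from "sampler": after the first operation, "mpler"; after the second, "ermpl".

ermpl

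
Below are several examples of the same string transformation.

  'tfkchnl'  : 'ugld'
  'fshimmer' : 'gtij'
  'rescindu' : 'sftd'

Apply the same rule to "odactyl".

pebd

The pattern: shift every letter 1 place forward in the alphabet (wrapping around), then keep only the first 4 characters.
For "odactyl", step one produces "pebduzm"; step two turns that into "pebd".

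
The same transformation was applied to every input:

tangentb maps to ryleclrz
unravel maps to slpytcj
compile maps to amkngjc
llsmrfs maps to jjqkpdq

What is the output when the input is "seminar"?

qckglyp

The pattern: shift every letter 2 places backward in the alphabet (wrapping around).
Doing the same to "seminar": "qckglyp".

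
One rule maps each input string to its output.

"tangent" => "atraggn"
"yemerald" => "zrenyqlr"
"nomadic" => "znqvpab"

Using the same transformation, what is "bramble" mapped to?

nzoyroe

The transformation: shift every letter 13 places forward in the alphabet (wrapping around) — i.e. ROT13, then move the first 2 characters to the end (rotate left by 2).
Starting from "bramble": after the first operation, "oenzoyr"; after the second, "nzoyroe".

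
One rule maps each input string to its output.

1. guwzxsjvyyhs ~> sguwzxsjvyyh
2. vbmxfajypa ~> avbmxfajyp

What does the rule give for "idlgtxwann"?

The transformation: move the last character to the front.
For "idlgtxwann" the result is "nidlgtxwan".

nidlgtxwan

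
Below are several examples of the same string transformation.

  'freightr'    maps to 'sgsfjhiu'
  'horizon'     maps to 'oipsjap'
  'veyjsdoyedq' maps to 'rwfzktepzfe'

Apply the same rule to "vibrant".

Rule — move the last character to the front, then shift every letter 1 place forward in the alphabet (wrapping around).
Applying both steps to "vibrant": "tvibran", then "uwjcsbo".
(Check on "veyjsdoyedq": → "qveyjsdoyed" → "rwfzktepzfe" ✓)

uwjcsbo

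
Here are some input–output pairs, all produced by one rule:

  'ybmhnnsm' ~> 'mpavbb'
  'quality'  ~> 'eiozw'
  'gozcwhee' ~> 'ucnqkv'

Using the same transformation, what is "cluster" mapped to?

Each output is the input with this applied: delete the last 2 characters, then shift every letter 12 places backward in the alphabet (wrapping around).
So "cluster" becomes "qzigh".

qzigh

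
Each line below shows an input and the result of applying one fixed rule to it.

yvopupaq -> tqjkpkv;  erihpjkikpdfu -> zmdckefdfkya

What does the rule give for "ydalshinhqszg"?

In each case the input is transformed by: shift every letter 5 places backward in the alphabet (wrapping around), then delete the last character.
Applying both steps to "ydalshinhqszg": "tyvgncdiclnub", then "tyvgncdiclnu".

tyvgncdiclnu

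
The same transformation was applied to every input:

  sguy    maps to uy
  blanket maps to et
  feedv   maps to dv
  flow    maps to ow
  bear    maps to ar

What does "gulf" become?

lf

Each output is the input with this applied: keep only the last 2 characters.
"gulf" → "lf".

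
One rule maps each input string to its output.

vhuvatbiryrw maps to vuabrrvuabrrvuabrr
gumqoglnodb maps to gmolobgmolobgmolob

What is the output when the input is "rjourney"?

rorerorerore

What's happening: keep every other character starting from the first (positions 1st, 3rd, 5th, ...), then write the whole string 3 times in a row.
"rjourney" → "rore" → "rorerorerore".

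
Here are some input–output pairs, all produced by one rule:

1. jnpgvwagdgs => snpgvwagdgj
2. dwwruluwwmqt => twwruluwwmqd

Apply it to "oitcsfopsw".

witcsfopso

Each output is the input with this applied: swap the first and last characters.
On "oitcsfopsw" that produces "witcsfopso".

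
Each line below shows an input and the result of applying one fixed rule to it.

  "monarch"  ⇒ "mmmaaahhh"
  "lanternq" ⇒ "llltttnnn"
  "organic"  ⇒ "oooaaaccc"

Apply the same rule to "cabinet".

Each output is the input with this applied: keep one character in every 3, starting at position 1 (positions 1st, 4th, 7th, ...), then repeat every character 3 times.
"cabinet" → "cit" → "ccciiittt".

ccciiittt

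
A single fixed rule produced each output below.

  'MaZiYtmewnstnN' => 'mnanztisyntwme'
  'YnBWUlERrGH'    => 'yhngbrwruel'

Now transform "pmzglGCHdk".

pkmdzhgclg

Each output is the input with this applied: take characters alternately from the front and the back (1st, last, 2nd, 2nd-last, ...), then convert every letter to lowercase.
Working it through for "pmzglGCHdk": intermediate "pkmdzHgClG", final "pkmdzhgclg".
(Check on "MaZiYtmewnstnN": → "MNanZtisYntwme" → "mnanztisyntwme" ✓)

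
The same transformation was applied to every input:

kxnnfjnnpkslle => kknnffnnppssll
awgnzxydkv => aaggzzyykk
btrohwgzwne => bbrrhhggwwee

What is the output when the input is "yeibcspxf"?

yyiiccppff

What's happening: keep every other character starting from the first (positions 1st, 3rd, 5th, ...), then double every character.
For "yeibcspxf", step one produces "yicpf"; step two turns that into "yyiiccppff".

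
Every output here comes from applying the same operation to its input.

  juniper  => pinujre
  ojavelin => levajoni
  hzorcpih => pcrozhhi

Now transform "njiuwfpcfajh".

The transformation: move the last 2 characters to the front (rotate right by 2), then reverse the string.
On "njiuwfpcfajh": the first step gives "jhnjiuwfpcfa", and the second then gives "afcpfwuijnhj".

afcpfwuijnhj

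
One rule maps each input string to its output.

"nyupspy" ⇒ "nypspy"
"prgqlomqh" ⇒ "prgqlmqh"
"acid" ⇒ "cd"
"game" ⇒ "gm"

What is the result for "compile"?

cmpl

In each case the input is transformed by: remove every vowel.
"compile" → "cmpl".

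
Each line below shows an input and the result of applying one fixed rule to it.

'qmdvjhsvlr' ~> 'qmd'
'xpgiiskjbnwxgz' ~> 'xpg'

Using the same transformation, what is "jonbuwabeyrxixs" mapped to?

jon

What's happening: keep only the first 3 characters.
So "jonbuwabeyrxixs" becomes "jon".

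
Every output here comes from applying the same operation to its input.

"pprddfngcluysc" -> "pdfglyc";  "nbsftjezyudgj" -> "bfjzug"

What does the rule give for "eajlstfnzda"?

altnd

In each case the input is transformed by: keep every other character starting from the second (positions 2nd, 4th, 6th, ...).
On "eajlstfnzda" that produces "altnd".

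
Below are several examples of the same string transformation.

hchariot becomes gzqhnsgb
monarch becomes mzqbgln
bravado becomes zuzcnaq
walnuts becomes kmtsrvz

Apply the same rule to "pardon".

The rule is to move the first 2 characters to the end (rotate left by 2), then shift every letter 1 place backward in the alphabet (wrapping around).
"pardon" → "qcnmoz".

qcnmoz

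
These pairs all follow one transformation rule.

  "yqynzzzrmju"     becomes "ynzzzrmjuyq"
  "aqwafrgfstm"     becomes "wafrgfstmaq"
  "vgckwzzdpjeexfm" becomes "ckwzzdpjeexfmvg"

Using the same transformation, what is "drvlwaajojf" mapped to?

Rule — move the first 2 characters to the end (rotate left by 2).
"drvlwaajojf" → "vlwaajojfdr".

vlwaajojfdr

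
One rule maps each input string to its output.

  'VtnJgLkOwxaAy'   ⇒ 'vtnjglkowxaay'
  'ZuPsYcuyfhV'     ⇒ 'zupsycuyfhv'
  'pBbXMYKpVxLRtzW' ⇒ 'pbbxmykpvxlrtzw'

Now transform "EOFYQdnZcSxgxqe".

What's happening: convert every letter to lowercase.
For "EOFYQdnZcSxgxqe" the result is "eofyqdnzcsxgxqe".

eofyqdnzcsxgxqe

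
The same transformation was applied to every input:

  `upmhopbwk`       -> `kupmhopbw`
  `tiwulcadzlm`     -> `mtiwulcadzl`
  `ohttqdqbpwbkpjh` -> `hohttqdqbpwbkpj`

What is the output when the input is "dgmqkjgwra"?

The pattern: move the last character to the front.
For "dgmqkjgwra" the result is "adgmqkjgwr".

adgmqkjgwr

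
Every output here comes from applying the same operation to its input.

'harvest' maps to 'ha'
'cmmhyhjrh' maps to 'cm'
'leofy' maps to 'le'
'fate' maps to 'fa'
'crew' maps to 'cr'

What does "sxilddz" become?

Looking at the pairs, the operation is to keep only the first 2 characters.
On "sxilddz" that produces "sx".

sx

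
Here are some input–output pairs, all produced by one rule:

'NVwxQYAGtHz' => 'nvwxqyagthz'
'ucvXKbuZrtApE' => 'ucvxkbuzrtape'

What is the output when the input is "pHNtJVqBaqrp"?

phntjvqbaqrp

Each output is the input with this applied: convert every letter to lowercase.
For "pHNtJVqBaqrp" the result is "phntjvqbaqrp".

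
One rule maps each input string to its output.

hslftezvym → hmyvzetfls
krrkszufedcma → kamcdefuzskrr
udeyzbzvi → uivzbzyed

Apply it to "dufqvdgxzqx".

dxqzxgdvqfu

In each case the input is transformed by: move the first character to the end, then reverse the string.
Applying both steps to "dufqvdgxzqx": "ufqvdgxzqxd", then "dxqzxgdvqfu".
(Check on "udeyzbzvi": → "deyzbzviu" → "uivzbzyed" ✓)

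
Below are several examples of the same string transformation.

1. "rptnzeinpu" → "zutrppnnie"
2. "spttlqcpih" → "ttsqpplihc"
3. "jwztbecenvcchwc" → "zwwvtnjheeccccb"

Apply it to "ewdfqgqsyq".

What's happening: sort the characters into reverse alphabetical order.
On "ewdfqgqsyq" that produces "ywsqqqgfed".

ywsqqqgfed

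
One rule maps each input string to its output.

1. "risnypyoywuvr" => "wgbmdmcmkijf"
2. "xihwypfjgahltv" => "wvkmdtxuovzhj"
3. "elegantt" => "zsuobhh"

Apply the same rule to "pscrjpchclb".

gqfxdqvqzp

Rule — shift every letter 12 places backward in the alphabet (wrapping around), then delete the first character.
For "pscrjpchclb" the result is "gqfxdqvqzp".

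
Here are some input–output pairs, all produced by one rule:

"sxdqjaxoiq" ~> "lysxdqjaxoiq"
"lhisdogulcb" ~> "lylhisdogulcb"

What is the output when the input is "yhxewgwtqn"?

The pattern: prepend "ly".
So "yhxewgwtqn" becomes "lyyhxewgwtqn".

lyyhxewgwtqn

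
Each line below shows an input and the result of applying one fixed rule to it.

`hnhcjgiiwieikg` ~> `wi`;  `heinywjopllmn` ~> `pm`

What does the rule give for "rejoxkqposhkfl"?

Looking at the pairs, the operation is to keep one character in every 3, starting at position 3 (positions 3rd, 6th, 9th, ...), then keep only the last 2 characters.
So "rejoxkqposhkfl" becomes "ok".

ok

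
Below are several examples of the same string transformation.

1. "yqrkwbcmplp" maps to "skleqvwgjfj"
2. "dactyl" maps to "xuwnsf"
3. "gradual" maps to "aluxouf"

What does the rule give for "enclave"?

Each output is the input with this applied: shift every letter 6 places backward in the alphabet (wrapping around).
Applying that to "enclave" gives "yhwfupy".

yhwfupy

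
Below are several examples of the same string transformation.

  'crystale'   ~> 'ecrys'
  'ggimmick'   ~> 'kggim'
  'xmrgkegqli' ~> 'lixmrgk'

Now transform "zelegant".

tzele

Each output is the input with this applied: swap the front and back halves of the string, then delete the first 3 characters.
So "zelegant" becomes "tzele".
(Check on "crystale": → "talecrys" → "ecrys" ✓)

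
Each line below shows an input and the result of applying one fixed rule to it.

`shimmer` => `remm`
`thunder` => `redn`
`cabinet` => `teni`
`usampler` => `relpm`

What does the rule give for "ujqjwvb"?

Looking at the pairs, the operation is to delete the first 3 characters, then reverse the string.
On "ujqjwvb": the first step gives "jwvb", and the second then gives "bvwj".

bvwj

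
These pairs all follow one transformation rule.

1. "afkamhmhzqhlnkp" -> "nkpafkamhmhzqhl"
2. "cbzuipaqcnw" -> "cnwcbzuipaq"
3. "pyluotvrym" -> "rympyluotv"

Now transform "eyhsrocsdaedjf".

The pattern: move the last 3 characters to the front (rotate right by 3).
So "eyhsrocsdaedjf" becomes "djfeyhsrocsdae".

djfeyhsrocsdae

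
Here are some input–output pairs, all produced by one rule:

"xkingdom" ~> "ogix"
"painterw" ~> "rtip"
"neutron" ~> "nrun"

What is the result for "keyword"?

doyk

In each case the input is transformed by: keep every other character starting from the first (positions 1st, 3rd, 5th, ...), then reverse the string.
"keyword" → "kyod" → "doyk".
(Check on "xkingdom": → "xigo" → "ogix" ✓)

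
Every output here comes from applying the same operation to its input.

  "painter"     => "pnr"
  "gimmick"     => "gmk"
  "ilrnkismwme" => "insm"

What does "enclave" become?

In each case the input is transformed by: keep one character in every 3, starting at position 1 (positions 1st, 4th, 7th, ...).
Applying that to "enclave" gives "ele".

ele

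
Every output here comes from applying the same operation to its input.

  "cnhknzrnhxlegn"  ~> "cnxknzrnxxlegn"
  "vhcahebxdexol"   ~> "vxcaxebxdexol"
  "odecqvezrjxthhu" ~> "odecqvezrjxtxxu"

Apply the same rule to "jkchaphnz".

What's happening: replace every "h" with "x".
So "jkchaphnz" becomes "jkcxapxnz".

jkcxapxnz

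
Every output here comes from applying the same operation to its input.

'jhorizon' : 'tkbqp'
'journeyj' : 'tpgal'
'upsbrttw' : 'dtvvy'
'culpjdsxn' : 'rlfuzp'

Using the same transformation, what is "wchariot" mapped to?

ctkqv

Each output is the input with this applied: shift every letter 2 places forward in the alphabet (wrapping around), then delete the first 3 characters.
On "wchariot" that produces "ctkqv".
(Check on "journeyj": → "lqwtpgal" → "tpgal" ✓)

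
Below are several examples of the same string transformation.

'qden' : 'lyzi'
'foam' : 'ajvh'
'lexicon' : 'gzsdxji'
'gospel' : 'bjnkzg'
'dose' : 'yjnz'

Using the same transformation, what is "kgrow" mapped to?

In each case the input is transformed by: shift every letter 5 places backward in the alphabet (wrapping around).
For "kgrow" the result is "fbmjr".

fbmjr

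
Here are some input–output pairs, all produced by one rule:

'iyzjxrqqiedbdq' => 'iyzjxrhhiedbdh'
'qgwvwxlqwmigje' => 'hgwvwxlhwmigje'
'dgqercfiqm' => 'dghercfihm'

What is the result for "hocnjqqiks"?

hocnjhhiks

The pattern: replace every "q" with "h".
"hocnjqqiks" → "hocnjhhiks".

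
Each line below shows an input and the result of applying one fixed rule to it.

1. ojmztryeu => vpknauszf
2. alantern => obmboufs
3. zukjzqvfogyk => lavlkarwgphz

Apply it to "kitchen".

oljudif

What's happening: move the last character to the front, then shift every letter 1 place forward in the alphabet (wrapping around).
Working it through for "kitchen": intermediate "nkitche", final "oljudif".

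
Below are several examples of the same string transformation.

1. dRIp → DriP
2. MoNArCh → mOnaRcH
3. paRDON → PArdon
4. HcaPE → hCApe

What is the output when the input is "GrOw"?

gRoW

Rule — flip the case of every letter.
"GrOw" → "gRoW".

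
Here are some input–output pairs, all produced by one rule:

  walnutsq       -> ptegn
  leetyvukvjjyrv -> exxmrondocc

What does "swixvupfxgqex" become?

lpbqoniyqz

The rule is to delete the last 3 characters, then shift every letter 7 places backward in the alphabet (wrapping around).
On "swixvupfxgqex" that produces "lpbqoniyqz".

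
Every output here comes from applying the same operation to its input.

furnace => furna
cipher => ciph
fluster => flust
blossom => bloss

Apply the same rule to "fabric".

The pattern: delete the last 2 characters.
Doing the same to "fabric": "fabr".

fabr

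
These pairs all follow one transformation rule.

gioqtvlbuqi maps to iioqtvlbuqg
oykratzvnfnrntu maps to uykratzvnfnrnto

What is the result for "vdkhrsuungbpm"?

mdkhrsuungbpv

The transformation: swap the first and last characters.
On "vdkhrsuungbpm" that produces "mdkhrsuungbpv".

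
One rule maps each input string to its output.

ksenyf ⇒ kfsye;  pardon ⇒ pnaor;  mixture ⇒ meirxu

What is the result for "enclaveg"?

egnecvl

The transformation: take characters alternately from the front and the back (1st, last, 2nd, 2nd-last, ...), then delete the last character.
Starting from "enclaveg": after the first operation, "egnecvla"; after the second, "egnecvl".
(Check on "pardon": → "pnaord" → "pnaor" ✓)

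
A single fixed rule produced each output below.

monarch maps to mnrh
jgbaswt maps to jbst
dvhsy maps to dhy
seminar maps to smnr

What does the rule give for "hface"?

hae

The rule is to keep every other character starting from the first (positions 1st, 3rd, 5th, ...).
Applying that to "hface" gives "hae".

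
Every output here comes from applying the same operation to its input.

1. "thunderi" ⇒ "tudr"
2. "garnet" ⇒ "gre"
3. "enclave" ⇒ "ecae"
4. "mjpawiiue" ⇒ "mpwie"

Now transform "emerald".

eead

The pattern: keep every other character starting from the first (positions 1st, 3rd, 5th, ...).
Applying that to "emerald" gives "eead".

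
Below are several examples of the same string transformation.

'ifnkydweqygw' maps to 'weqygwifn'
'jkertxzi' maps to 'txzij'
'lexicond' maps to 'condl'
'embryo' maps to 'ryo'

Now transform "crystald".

The transformation: swap the front and back halves of the string, then delete the last 3 characters.
"crystald" → "taldcrys" → "taldc".

taldc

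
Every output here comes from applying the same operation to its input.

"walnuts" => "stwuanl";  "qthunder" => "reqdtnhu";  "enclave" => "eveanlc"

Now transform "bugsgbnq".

qnbbuggs

What's happening: move the last character to the front, then take characters alternately from the front and the back (1st, last, 2nd, 2nd-last, ...).
On "bugsgbnq": the first step gives "qbugsgbn", and the second then gives "qnbbuggs".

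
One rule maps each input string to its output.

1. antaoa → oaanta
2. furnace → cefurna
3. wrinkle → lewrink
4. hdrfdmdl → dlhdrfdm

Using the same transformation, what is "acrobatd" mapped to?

Each output is the input with this applied: move the last 2 characters to the front (rotate right by 2).
"acrobatd" → "tdacroba".

tdacroba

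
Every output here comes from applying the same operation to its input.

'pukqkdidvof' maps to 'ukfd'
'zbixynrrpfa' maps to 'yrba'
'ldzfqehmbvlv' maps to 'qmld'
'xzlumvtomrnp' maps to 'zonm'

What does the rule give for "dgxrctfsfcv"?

What's happening: keep one character in every 3, starting at position 2 (positions 2nd, 5th, 8th, ...), then sort the characters into reverse alphabetical order.
Working it through for "dgxrctfsfcv": intermediate "gcsv", final "vsgc".
(Check on "xzlumvtomrnp": → "zmon" → "zonm" ✓)

vsgc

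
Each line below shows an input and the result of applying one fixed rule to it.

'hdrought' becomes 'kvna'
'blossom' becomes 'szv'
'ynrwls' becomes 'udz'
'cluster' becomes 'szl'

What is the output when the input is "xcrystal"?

jfas

The transformation: keep every other character starting from the second (positions 2nd, 4th, 6th, ...), then shift every letter 7 places forward in the alphabet (wrapping around).
Starting from "xcrystal": after the first operation, "cytl"; after the second, "jfas".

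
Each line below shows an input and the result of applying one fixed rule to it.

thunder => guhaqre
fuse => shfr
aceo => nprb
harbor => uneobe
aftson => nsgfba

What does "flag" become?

Each output is the input with this applied: shift every letter 13 places forward in the alphabet (wrapping around) — i.e. ROT13.
"flag" → "synt".

synt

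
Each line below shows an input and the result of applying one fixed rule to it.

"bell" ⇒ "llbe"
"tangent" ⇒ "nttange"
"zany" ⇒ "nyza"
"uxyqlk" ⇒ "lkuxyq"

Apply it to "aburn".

rnabu

What's happening: move the last 2 characters to the front (rotate right by 2).
"aburn" → "rnabu".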